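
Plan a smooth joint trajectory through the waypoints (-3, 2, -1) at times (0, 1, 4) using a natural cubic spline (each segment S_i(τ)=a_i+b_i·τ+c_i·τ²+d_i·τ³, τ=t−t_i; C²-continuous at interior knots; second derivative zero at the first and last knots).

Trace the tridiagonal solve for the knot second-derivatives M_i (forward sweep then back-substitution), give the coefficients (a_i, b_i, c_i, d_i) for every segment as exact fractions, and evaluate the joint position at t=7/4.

Δ: Δ0=5, Δ1=-1
row 1: diag=8, rhs=-36; c'=3/8, d'=-9/2
back: M1=-9/2
M: M0=0, M1=-9/2, M2=0
seg 0: a=-3, c=M0/2=0, d=(M1−M0)/(6·1)=-3/4, b=Δ0−h0·(2M0+M1)/6=23/4
seg 1: a=2, c=M1/2=-9/4, d=(M2−M1)/(6·3)=1/4, b=Δ1−h1·(2M1+M2)/6=7/2
t_q=7/4 → seg 1, τ=3/4; S=2+7/2·τ+-9/4·τ²+1/4·τ³=887/256

  seg 0: a=-3 b=23/4 c=0 d=-3/4
  seg 1: a=2 b=7/2 c=-9/4 d=1/4
S(7/4) = 887/256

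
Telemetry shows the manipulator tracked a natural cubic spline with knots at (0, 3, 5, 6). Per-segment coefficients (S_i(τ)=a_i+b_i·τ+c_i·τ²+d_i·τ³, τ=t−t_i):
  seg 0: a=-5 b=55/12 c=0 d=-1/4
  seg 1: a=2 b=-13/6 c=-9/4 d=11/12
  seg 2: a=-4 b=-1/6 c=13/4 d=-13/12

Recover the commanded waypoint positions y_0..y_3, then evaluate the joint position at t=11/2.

y_0=-5 y_1=2 y_2=-4 y_3=-2
S(11/2) = -109/32

y_0 = S_0(0) = a_0 = -5
y_1 = S_1(0) = a_1 = 2
y_2 = S_2(0) = a_2 = -4
y_3 = S_2(1) = -2
t_q=11/2 is in segment 2 (τ=1/2); S_2(τ)=-109/32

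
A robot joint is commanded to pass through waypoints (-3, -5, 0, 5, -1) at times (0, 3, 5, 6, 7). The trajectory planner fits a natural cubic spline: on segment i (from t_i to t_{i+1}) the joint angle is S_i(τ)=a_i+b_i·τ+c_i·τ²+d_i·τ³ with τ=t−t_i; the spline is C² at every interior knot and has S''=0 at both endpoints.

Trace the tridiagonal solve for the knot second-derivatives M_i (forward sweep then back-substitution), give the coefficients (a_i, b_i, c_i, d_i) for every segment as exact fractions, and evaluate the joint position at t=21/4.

Δ: Δ0=-2/3, Δ1=5/2, Δ2=5, Δ3=-6
row 1: diag=10, rhs=19; c'=1/5, d'=19/10
row 2: denom=6−2·1/5=28/5; d'=(15−2·19/10)/(28/5)=2
row 3: denom=4−1·5/28=107/28; d'=(-66−1·2)/(107/28)=-1904/107
back: M3=-1904/107
back: M2=2−5/28·-1904/107=554/107
back: M1=19/10−1/5·554/107=185/214
M: M0=0, M1=185/214, M2=554/107, M3=-1904/107, M4=0
seg 0: a=-3, c=M0/2=0, d=(M1−M0)/(6·3)=185/3852, b=Δ0−h0·(2M0+M1)/6=-1411/1284
seg 1: a=-5, c=M1/2=185/428, d=(M2−M1)/(6·2)=923/2568, b=Δ1−h1·(2M1+M2)/6=127/642
seg 2: a=0, c=M2/2=277/107, d=(M3−M2)/(6·1)=-1229/321, b=Δ2−h2·(2M2+M3)/6=2003/321
seg 3: a=5, c=M3/2=-952/107, d=(M4−M3)/(6·1)=952/321, b=Δ3−h3·(2M3+M4)/6=-22/321
t_q=21/4 → seg 2, τ=1/4; S=0+2003/321·τ+277/107·τ²+-1229/321·τ³=11381/6848

  seg 0: a=-3 b=-1411/1284 c=0 d=185/3852
  seg 1: a=-5 b=127/642 c=185/428 d=923/2568
  seg 2: a=0 b=2003/321 c=277/107 d=-1229/321
  seg 3: a=5 b=-22/321 c=-952/107 d=952/321
S(21/4) = 11381/6848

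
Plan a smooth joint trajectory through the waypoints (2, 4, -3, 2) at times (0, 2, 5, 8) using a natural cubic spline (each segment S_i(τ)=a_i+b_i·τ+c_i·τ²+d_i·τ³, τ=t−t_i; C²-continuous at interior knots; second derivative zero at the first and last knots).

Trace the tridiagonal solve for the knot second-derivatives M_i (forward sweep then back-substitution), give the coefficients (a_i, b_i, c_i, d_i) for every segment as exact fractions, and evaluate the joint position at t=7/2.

Δ: Δ0=1, Δ1=-7/3, Δ2=5/3
row 1: diag=10, rhs=-20; c'=3/10, d'=-2
row 2: denom=12−3·3/10=111/10; d'=(24−3·-2)/(111/10)=100/37
back: M2=100/37
back: M1=-2−3/10·100/37=-104/37
M: M0=0, M1=-104/37, M2=100/37, M3=0
seg 0: a=2, c=M0/2=0, d=(M1−M0)/(6·2)=-26/111, b=Δ0−h0·(2M0+M1)/6=215/111
seg 1: a=4, c=M1/2=-52/37, d=(M2−M1)/(6·3)=34/111, b=Δ1−h1·(2M1+M2)/6=-97/111
seg 2: a=-3, c=M2/2=50/37, d=(M3−M2)/(6·3)=-50/333, b=Δ2−h2·(2M2+M3)/6=-115/111
t_q=7/2 → seg 1, τ=3/2; S=4+-97/111·τ+-52/37·τ²+34/111·τ³=83/148

  seg 0: a=2 b=215/111 c=0 d=-26/111
  seg 1: a=4 b=-97/111 c=-52/37 d=34/111
  seg 2: a=-3 b=-115/111 c=50/37 d=-50/333
S(7/2) = 83/148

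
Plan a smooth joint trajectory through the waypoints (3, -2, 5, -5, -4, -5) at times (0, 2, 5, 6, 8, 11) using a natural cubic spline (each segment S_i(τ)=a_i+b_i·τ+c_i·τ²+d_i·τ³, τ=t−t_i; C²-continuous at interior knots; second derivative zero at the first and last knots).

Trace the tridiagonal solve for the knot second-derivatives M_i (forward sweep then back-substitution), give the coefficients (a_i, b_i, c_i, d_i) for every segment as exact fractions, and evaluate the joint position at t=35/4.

  seg 0: a=3 b=-1559/323 c=0 d=1503/2584
  seg 1: a=-2 b=1391/646 c=4509/1292 d=-39883/34884
  seg 2: a=5 b=-591/76 c=-6589/969 d=17737/3876
  seg 3: a=-5 b=-14821/1938 c=26855/3876 d=-11065/7752
  seg 4: a=-4 b=949/323 c=-1585/969 d=1585/8721
S(35/4) = -54571/20672

Δ: Δ0=-5/2, Δ1=7/3, Δ2=-10, Δ3=1/2, Δ4=-1/3
row 1: diag=10, rhs=29; c'=3/10, d'=29/10
row 2: denom=8−3·3/10=71/10; d'=(-74−3·29/10)/(71/10)=-827/71
row 3: denom=6−1·10/71=416/71; d'=(63−1·-827/71)/(416/71)=1325/104
row 4: denom=10−2·71/208=969/104; d'=(-5−2·1325/104)/(969/104)=-3170/969
back: M4=-3170/969
back: M3=1325/104−71/208·-3170/969=26855/1938
back: M2=-827/71−10/71·26855/1938=-13178/969
back: M1=29/10−3/10·-13178/969=4509/646
M: M0=0, M1=4509/646, M2=-13178/969, M3=26855/1938, M4=-3170/969, M5=0
seg 0: a=3, c=M0/2=0, d=(M1−M0)/(6·2)=1503/2584, b=Δ0−h0·(2M0+M1)/6=-1559/323
seg 1: a=-2, c=M1/2=4509/1292, d=(M2−M1)/(6·3)=-39883/34884, b=Δ1−h1·(2M1+M2)/6=1391/646
seg 2: a=5, c=M2/2=-6589/969, d=(M3−M2)/(6·1)=17737/3876, b=Δ2−h2·(2M2+M3)/6=-591/76
seg 3: a=-5, c=M3/2=26855/3876, d=(M4−M3)/(6·2)=-11065/7752, b=Δ3−h3·(2M3+M4)/6=-14821/1938
seg 4: a=-4, c=M4/2=-1585/969, d=(M5−M4)/(6·3)=1585/8721, b=Δ4−h4·(2M4+M5)/6=949/323
t_q=35/4 → seg 4, τ=3/4; S=-4+949/323·τ+-1585/969·τ²+1585/8721·τ³=-54571/20672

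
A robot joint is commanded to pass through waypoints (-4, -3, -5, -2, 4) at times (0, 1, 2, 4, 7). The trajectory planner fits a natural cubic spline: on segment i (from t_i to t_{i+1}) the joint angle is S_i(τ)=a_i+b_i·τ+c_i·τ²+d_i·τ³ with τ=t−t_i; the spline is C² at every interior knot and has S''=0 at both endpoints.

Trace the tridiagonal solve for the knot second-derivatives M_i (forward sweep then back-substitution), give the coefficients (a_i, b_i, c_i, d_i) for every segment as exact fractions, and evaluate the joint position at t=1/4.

Δ: Δ0=1, Δ1=-2, Δ2=3/2, Δ3=2
row 1: diag=4, rhs=-18; c'=1/4, d'=-9/2
row 2: denom=6−1·1/4=23/4; d'=(21−1·-9/2)/(23/4)=102/23
row 3: denom=10−2·8/23=214/23; d'=(3−2·102/23)/(214/23)=-135/214
back: M3=-135/214
back: M2=102/23−8/23·-135/214=498/107
back: M1=-9/2−1/4·498/107=-606/107
M: M0=0, M1=-606/107, M2=498/107, M3=-135/214, M4=0
seg 0: a=-4, c=M0/2=0, d=(M1−M0)/(6·1)=-101/107, b=Δ0−h0·(2M0+M1)/6=208/107
seg 1: a=-3, c=M1/2=-303/107, d=(M2−M1)/(6·1)=184/107, b=Δ1−h1·(2M1+M2)/6=-95/107
seg 2: a=-5, c=M2/2=249/107, d=(M3−M2)/(6·2)=-377/856, b=Δ2−h2·(2M2+M3)/6=-149/107
seg 3: a=-2, c=M3/2=-135/428, d=(M4−M3)/(6·3)=15/428, b=Δ3−h3·(2M3+M4)/6=563/214
t_q=1/4 → seg 0, τ=1/4; S=-4+208/107·τ+0·τ²+-101/107·τ³=-24165/6848

  seg 0: a=-4 b=208/107 c=0 d=-101/107
  seg 1: a=-3 b=-95/107 c=-303/107 d=184/107
  seg 2: a=-5 b=-149/107 c=249/107 d=-377/856
  seg 3: a=-2 b=563/214 c=-135/428 d=15/428
S(1/4) = -24165/6848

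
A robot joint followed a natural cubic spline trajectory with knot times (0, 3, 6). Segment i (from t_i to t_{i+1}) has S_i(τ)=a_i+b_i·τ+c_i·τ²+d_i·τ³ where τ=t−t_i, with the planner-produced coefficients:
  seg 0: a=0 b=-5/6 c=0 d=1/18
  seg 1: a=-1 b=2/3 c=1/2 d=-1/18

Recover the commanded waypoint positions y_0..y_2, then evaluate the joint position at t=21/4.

y_0=0 y_1=-1 y_2=4
S(21/4) = 307/128

y_0 = S_0(0) = a_0 = 0
y_1 = S_1(0) = a_1 = -1
y_2 = S_1(3) = 4
t_q=21/4 is in segment 1 (τ=9/4); S_1(τ)=307/128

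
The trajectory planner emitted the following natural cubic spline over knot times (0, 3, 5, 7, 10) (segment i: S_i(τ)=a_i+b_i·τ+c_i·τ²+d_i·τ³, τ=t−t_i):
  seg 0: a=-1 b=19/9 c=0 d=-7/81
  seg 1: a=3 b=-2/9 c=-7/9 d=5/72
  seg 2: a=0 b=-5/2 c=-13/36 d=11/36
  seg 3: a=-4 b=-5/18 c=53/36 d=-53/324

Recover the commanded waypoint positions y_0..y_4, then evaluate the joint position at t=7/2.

y_0=-1 y_1=3 y_2=0 y_3=-4 y_4=4
S(7/2) = 173/64

y_0 = S_0(0) = a_0 = -1
y_1 = S_1(0) = a_1 = 3
y_2 = S_2(0) = a_2 = 0
y_3 = S_3(0) = a_3 = -4
y_4 = S_3(3) = 4
t_q=7/2 is in segment 1 (τ=1/2); S_1(τ)=173/64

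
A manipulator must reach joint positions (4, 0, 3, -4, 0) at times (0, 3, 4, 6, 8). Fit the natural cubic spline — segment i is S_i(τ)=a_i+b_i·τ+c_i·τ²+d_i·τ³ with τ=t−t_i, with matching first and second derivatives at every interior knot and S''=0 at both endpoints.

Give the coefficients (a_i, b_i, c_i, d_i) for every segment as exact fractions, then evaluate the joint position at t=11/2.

  seg 0: a=4 b=-3659/1032 c=0 d=761/3096
  seg 1: a=0 b=1595/516 c=761/344 d=-2377/1032
  seg 2: a=3 b=625/1032 c=-202/43 d=5459/4128
  seg 3: a=-4 b=-1195/516 c=2227/688 d=-2227/4128
S(11/2) = -24197/11008

Δ: Δ0=-4/3, Δ1=3, Δ2=-7/2, Δ3=2
row 1: diag=8, rhs=26; c'=1/8, d'=13/4
row 2: denom=6−1·1/8=47/8; d'=(-39−1·13/4)/(47/8)=-338/47
row 3: denom=8−2·16/47=344/47; d'=(33−2·-338/47)/(344/47)=2227/344
back: M3=2227/344
back: M2=-338/47−16/47·2227/344=-404/43
back: M1=13/4−1/8·-404/43=761/172
M: M0=0, M1=761/172, M2=-404/43, M3=2227/344, M4=0
seg 0: a=4, c=M0/2=0, d=(M1−M0)/(6·3)=761/3096, b=Δ0−h0·(2M0+M1)/6=-3659/1032
seg 1: a=0, c=M1/2=761/344, d=(M2−M1)/(6·1)=-2377/1032, b=Δ1−h1·(2M1+M2)/6=1595/516
seg 2: a=3, c=M2/2=-202/43, d=(M3−M2)/(6·2)=5459/4128, b=Δ2−h2·(2M2+M3)/6=625/1032
seg 3: a=-4, c=M3/2=2227/688, d=(M4−M3)/(6·2)=-2227/4128, b=Δ3−h3·(2M3+M4)/6=-1195/516
t_q=11/2 → seg 2, τ=3/2; S=3+625/1032·τ+-202/43·τ²+5459/4128·τ³=-24197/11008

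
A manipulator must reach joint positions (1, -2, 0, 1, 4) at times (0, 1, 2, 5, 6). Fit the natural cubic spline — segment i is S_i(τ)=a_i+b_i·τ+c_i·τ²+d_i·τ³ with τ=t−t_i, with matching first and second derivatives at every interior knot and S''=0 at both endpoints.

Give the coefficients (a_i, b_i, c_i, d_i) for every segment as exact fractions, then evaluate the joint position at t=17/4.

  seg 0: a=1 b=-2797/636 c=0 d=889/636
  seg 1: a=-2 b=-65/318 c=889/212 d=-1265/636
  seg 2: a=0 b=1409/636 c=-94/53 d=81/212
  seg 3: a=1 b=601/318 c=353/212 d=-353/636
S(17/4) = 4857/13568

Δ: Δ0=-3, Δ1=2, Δ2=1/3, Δ3=3
row 1: diag=4, rhs=30; c'=1/4, d'=15/2
row 2: denom=8−1·1/4=31/4; d'=(-10−1·15/2)/(31/4)=-70/31
row 3: denom=8−3·12/31=212/31; d'=(16−3·-70/31)/(212/31)=353/106
back: M3=353/106
back: M2=-70/31−12/31·353/106=-188/53
back: M1=15/2−1/4·-188/53=889/106
M: M0=0, M1=889/106, M2=-188/53, M3=353/106, M4=0
seg 0: a=1, c=M0/2=0, d=(M1−M0)/(6·1)=889/636, b=Δ0−h0·(2M0+M1)/6=-2797/636
seg 1: a=-2, c=M1/2=889/212, d=(M2−M1)/(6·1)=-1265/636, b=Δ1−h1·(2M1+M2)/6=-65/318
seg 2: a=0, c=M2/2=-94/53, d=(M3−M2)/(6·3)=81/212, b=Δ2−h2·(2M2+M3)/6=1409/636
seg 3: a=1, c=M3/2=353/212, d=(M4−M3)/(6·1)=-353/636, b=Δ3−h3·(2M3+M4)/6=601/318
t_q=17/4 → seg 2, τ=9/4; S=0+1409/636·τ+-94/53·τ²+81/212·τ³=4857/13568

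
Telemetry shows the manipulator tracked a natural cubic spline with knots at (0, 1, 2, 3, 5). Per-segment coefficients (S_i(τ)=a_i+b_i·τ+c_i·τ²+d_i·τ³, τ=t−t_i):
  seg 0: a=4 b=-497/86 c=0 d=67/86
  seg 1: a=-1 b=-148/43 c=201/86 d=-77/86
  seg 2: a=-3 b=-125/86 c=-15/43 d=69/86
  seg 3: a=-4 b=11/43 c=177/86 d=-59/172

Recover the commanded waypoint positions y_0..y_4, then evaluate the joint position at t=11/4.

y_0 = S_0(0) = a_0 = 4
y_1 = S_1(0) = a_1 = -1
y_2 = S_2(0) = a_2 = -3
y_3 = S_3(0) = a_3 = -4
y_4 = S_3(2) = 2
t_q=11/4 is in segment 2 (τ=3/4); S_2(τ)=-21729/5504

y_0=4 y_1=-1 y_2=-3 y_3=-4 y_4=2
S(11/4) = -21729/5504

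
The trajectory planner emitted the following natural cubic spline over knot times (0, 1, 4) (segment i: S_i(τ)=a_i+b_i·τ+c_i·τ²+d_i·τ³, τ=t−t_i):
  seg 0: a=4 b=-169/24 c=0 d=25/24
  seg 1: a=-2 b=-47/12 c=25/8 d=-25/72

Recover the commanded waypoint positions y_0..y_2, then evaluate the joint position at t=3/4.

y_0=4 y_1=-2 y_2=5
S(3/4) = -431/512

y_0 = S_0(0) = a_0 = 4
y_1 = S_1(0) = a_1 = -2
y_2 = S_1(3) = 5
t_q=3/4 is in segment 0 (τ=3/4); S_0(τ)=-431/512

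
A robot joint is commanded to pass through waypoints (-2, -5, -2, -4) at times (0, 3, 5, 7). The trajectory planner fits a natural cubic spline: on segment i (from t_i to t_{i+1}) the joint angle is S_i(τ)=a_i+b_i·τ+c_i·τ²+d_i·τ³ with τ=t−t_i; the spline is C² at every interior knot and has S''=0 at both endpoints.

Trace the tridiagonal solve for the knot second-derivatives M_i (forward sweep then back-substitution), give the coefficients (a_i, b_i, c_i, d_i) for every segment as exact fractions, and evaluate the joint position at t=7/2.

Δ: Δ0=-1, Δ1=3/2, Δ2=-1
row 1: diag=10, rhs=15; c'=1/5, d'=3/2
row 2: denom=8−2·1/5=38/5; d'=(-15−2·3/2)/(38/5)=-45/19
back: M2=-45/19
back: M1=3/2−1/5·-45/19=75/38
M: M0=0, M1=75/38, M2=-45/19, M3=0
seg 0: a=-2, c=M0/2=0, d=(M1−M0)/(6·3)=25/228, b=Δ0−h0·(2M0+M1)/6=-151/76
seg 1: a=-5, c=M1/2=75/76, d=(M2−M1)/(6·2)=-55/152, b=Δ1−h1·(2M1+M2)/6=37/38
seg 2: a=-2, c=M2/2=-45/38, d=(M3−M2)/(6·2)=15/76, b=Δ2−h2·(2M2+M3)/6=11/19
t_q=7/2 → seg 1, τ=1/2; S=-5+37/38·τ+75/76·τ²+-55/152·τ³=-5243/1216

  seg 0: a=-2 b=-151/76 c=0 d=25/228
  seg 1: a=-5 b=37/38 c=75/76 d=-55/152
  seg 2: a=-2 b=11/19 c=-45/38 d=15/76
S(7/2) = -5243/1216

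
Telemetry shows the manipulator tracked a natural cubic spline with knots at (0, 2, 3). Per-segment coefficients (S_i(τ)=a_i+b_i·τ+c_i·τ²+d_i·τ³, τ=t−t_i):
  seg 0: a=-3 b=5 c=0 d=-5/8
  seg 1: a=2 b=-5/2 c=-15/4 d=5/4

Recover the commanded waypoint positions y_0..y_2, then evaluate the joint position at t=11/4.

y_0 = S_0(0) = a_0 = -3
y_1 = S_1(0) = a_1 = 2
y_2 = S_1(1) = -3
t_q=11/4 is in segment 1 (τ=3/4); S_1(τ)=-373/256

y_0=-3 y_1=2 y_2=-3
S(11/4) = -373/256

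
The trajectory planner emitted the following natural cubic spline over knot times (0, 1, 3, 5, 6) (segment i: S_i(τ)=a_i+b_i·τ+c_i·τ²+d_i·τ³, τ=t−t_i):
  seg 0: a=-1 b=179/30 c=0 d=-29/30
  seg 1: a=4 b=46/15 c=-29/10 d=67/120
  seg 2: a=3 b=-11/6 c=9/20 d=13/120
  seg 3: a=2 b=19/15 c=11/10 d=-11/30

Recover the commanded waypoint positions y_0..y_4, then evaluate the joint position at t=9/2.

y_0=-1 y_1=4 y_2=3 y_3=2 y_4=4
S(9/2) = 521/320

y_0 = S_0(0) = a_0 = -1
y_1 = S_1(0) = a_1 = 4
y_2 = S_2(0) = a_2 = 3
y_3 = S_3(0) = a_3 = 2
y_4 = S_3(1) = 4
t_q=9/2 is in segment 2 (τ=3/2); S_2(τ)=521/320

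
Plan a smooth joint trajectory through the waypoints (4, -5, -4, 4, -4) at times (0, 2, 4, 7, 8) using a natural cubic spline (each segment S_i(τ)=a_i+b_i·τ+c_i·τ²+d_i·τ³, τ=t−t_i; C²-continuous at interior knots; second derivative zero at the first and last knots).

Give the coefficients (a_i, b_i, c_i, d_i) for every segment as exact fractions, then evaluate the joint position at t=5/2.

  seg 0: a=4 b=-4387/804 c=0 d=769/3216
  seg 1: a=-5 b=-520/201 c=769/536 d=175/3216
  seg 2: a=-4 b=3059/804 c=118/67 d=-1721/2412
  seg 3: a=4 b=-1967/402 c=-1249/268 d=1249/804
S(5/2) = -50839/8576

Δ: Δ0=-9/2, Δ1=1/2, Δ2=8/3, Δ3=-8
row 1: diag=8, rhs=30; c'=1/4, d'=15/4
row 2: denom=10−2·1/4=19/2; d'=(13−2·15/4)/(19/2)=11/19
row 3: denom=8−3·6/19=134/19; d'=(-64−3·11/19)/(134/19)=-1249/134
back: M3=-1249/134
back: M2=11/19−6/19·-1249/134=236/67
back: M1=15/4−1/4·236/67=769/268
M: M0=0, M1=769/268, M2=236/67, M3=-1249/134, M4=0
seg 0: a=4, c=M0/2=0, d=(M1−M0)/(6·2)=769/3216, b=Δ0−h0·(2M0+M1)/6=-4387/804
seg 1: a=-5, c=M1/2=769/536, d=(M2−M1)/(6·2)=175/3216, b=Δ1−h1·(2M1+M2)/6=-520/201
seg 2: a=-4, c=M2/2=118/67, d=(M3−M2)/(6·3)=-1721/2412, b=Δ2−h2·(2M2+M3)/6=3059/804
seg 3: a=4, c=M3/2=-1249/268, d=(M4−M3)/(6·1)=1249/804, b=Δ3−h3·(2M3+M4)/6=-1967/402
t_q=5/2 → seg 1, τ=1/2; S=-5+-520/201·τ+769/536·τ²+175/3216·τ³=-50839/8576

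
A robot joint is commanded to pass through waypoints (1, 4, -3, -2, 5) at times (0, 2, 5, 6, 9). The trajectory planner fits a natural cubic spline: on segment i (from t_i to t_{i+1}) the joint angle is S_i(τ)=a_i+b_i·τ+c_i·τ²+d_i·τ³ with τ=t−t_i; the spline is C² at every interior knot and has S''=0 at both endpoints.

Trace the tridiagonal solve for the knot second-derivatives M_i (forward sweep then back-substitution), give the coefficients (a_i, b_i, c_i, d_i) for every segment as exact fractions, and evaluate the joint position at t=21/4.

Δ: Δ0=3/2, Δ1=-7/3, Δ2=1, Δ3=7/3
row 1: diag=10, rhs=-23; c'=3/10, d'=-23/10
row 2: denom=8−3·3/10=71/10; d'=(20−3·-23/10)/(71/10)=269/71
row 3: denom=8−1·10/71=558/71; d'=(8−1·269/71)/(558/71)=299/558
back: M3=299/558
back: M2=269/71−10/71·299/558=1036/279
back: M1=-23/10−3/10·1036/279=-635/186
M: M0=0, M1=-635/186, M2=1036/279, M3=299/558, M4=0
seg 0: a=1, c=M0/2=0, d=(M1−M0)/(6·2)=-635/2232, b=Δ0−h0·(2M0+M1)/6=736/279
seg 1: a=4, c=M1/2=-635/372, d=(M2−M1)/(6·3)=3977/10044, b=Δ1−h1·(2M1+M2)/6=-433/558
seg 2: a=-3, c=M2/2=518/279, d=(M3−M2)/(6·1)=-197/372, b=Δ2−h2·(2M2+M3)/6=-365/1116
seg 3: a=-2, c=M3/2=299/1116, d=(M4−M3)/(6·3)=-299/10044, b=Δ3−h3·(2M3+M4)/6=1003/558
t_q=21/4 → seg 2, τ=1/4; S=-3+-365/1116·τ+518/279·τ²+-197/372·τ³=-70805/23808

  seg 0: a=1 b=736/279 c=0 d=-635/2232
  seg 1: a=4 b=-433/558 c=-635/372 d=3977/10044
  seg 2: a=-3 b=-365/1116 c=518/279 d=-197/372
  seg 3: a=-2 b=1003/558 c=299/1116 d=-299/10044
S(21/4) = -70805/23808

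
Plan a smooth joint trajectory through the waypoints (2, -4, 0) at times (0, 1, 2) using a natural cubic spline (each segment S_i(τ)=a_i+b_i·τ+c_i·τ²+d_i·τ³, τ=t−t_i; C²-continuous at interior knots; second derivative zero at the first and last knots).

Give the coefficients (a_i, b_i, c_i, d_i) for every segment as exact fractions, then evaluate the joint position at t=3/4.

  seg 0: a=2 b=-17/2 c=0 d=5/2
  seg 1: a=-4 b=-1 c=15/2 d=-5/2
S(3/4) = -425/128

Δ: Δ0=-6, Δ1=4
row 1: diag=4, rhs=60; c'=1/4, d'=15
back: M1=15
M: M0=0, M1=15, M2=0
seg 0: a=2, c=M0/2=0, d=(M1−M0)/(6·1)=5/2, b=Δ0−h0·(2M0+M1)/6=-17/2
seg 1: a=-4, c=M1/2=15/2, d=(M2−M1)/(6·1)=-5/2, b=Δ1−h1·(2M1+M2)/6=-1
t_q=3/4 → seg 0, τ=3/4; S=2+-17/2·τ+0·τ²+5/2·τ³=-425/128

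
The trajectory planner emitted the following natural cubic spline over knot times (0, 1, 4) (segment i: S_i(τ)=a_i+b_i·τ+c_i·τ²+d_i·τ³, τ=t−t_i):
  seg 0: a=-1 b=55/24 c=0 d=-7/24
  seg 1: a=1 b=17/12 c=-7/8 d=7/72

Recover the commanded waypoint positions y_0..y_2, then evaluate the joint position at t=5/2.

y_0 = S_0(0) = a_0 = -1
y_1 = S_1(0) = a_1 = 1
y_2 = S_1(3) = 0
t_q=5/2 is in segment 1 (τ=3/2); S_1(τ)=95/64

y_0=-1 y_1=1 y_2=0
S(5/2) = 95/64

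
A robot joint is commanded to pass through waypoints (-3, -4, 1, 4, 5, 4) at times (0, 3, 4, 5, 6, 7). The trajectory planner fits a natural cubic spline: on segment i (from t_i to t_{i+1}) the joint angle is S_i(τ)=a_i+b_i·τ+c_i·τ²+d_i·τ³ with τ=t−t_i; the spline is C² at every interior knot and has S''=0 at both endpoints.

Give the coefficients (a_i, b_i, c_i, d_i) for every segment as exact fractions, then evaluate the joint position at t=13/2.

  seg 0: a=-3 b=-3337/1299 c=0 d=968/3897
  seg 1: a=-4 b=5375/1299 c=968/433 d=-1784/1299
  seg 2: a=1 b=5831/1299 c=-816/433 d=514/1299
  seg 3: a=4 b=2477/1299 c=-302/433 d=-272/1299
  seg 4: a=5 b=-151/1299 c=-574/433 d=574/1299
S(13/2) = 8081/1732

Δ: Δ0=-1/3, Δ1=5, Δ2=3, Δ3=1, Δ4=-1
row 1: diag=8, rhs=32; c'=1/8, d'=4
row 2: denom=4−1·1/8=31/8; d'=(-12−1·4)/(31/8)=-128/31
row 3: denom=4−1·8/31=116/31; d'=(-12−1·-128/31)/(116/31)=-61/29
row 4: denom=4−1·31/116=433/116; d'=(-12−1·-61/29)/(433/116)=-1148/433
back: M4=-1148/433
back: M3=-61/29−31/116·-1148/433=-604/433
back: M2=-128/31−8/31·-604/433=-1632/433
back: M1=4−1/8·-1632/433=1936/433
M: M0=0, M1=1936/433, M2=-1632/433, M3=-604/433, M4=-1148/433, M5=0
seg 0: a=-3, c=M0/2=0, d=(M1−M0)/(6·3)=968/3897, b=Δ0−h0·(2M0+M1)/6=-3337/1299
seg 1: a=-4, c=M1/2=968/433, d=(M2−M1)/(6·1)=-1784/1299, b=Δ1−h1·(2M1+M2)/6=5375/1299
seg 2: a=1, c=M2/2=-816/433, d=(M3−M2)/(6·1)=514/1299, b=Δ2−h2·(2M2+M3)/6=5831/1299
seg 3: a=4, c=M3/2=-302/433, d=(M4−M3)/(6·1)=-272/1299, b=Δ3−h3·(2M3+M4)/6=2477/1299
seg 4: a=5, c=M4/2=-574/433, d=(M5−M4)/(6·1)=574/1299, b=Δ4−h4·(2M4+M5)/6=-151/1299
t_q=13/2 → seg 4, τ=1/2; S=5+-151/1299·τ+-574/433·τ²+574/1299·τ³=8081/1732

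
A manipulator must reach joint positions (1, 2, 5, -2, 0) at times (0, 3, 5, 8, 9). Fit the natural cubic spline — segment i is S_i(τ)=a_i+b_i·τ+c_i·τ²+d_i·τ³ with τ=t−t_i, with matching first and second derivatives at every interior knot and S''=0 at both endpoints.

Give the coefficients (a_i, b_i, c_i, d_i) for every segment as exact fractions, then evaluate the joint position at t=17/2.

  seg 0: a=1 b=-569/1356 c=0 d=1021/12204
  seg 1: a=2 b=1247/678 c=1021/1356 d=-417/904
  seg 2: a=5 b=-232/339 c=-683/339 d=1490/3051
  seg 3: a=-2 b=140/339 c=269/113 d=-269/339
S(17/2) = -1173/904

Δ: Δ0=1/3, Δ1=3/2, Δ2=-7/3, Δ3=2
row 1: diag=10, rhs=7; c'=1/5, d'=7/10
row 2: denom=10−2·1/5=48/5; d'=(-23−2·7/10)/(48/5)=-61/24
row 3: denom=8−3·5/16=113/16; d'=(26−3·-61/24)/(113/16)=538/113
back: M3=538/113
back: M2=-61/24−5/16·538/113=-1366/339
back: M1=7/10−1/5·-1366/339=1021/678
M: M0=0, M1=1021/678, M2=-1366/339, M3=538/113, M4=0
seg 0: a=1, c=M0/2=0, d=(M1−M0)/(6·3)=1021/12204, b=Δ0−h0·(2M0+M1)/6=-569/1356
seg 1: a=2, c=M1/2=1021/1356, d=(M2−M1)/(6·2)=-417/904, b=Δ1−h1·(2M1+M2)/6=1247/678
seg 2: a=5, c=M2/2=-683/339, d=(M3−M2)/(6·3)=1490/3051, b=Δ2−h2·(2M2+M3)/6=-232/339
seg 3: a=-2, c=M3/2=269/113, d=(M4−M3)/(6·1)=-269/339, b=Δ3−h3·(2M3+M4)/6=140/339
t_q=17/2 → seg 3, τ=1/2; S=-2+140/339·τ+269/113·τ²+-269/339·τ³=-1173/904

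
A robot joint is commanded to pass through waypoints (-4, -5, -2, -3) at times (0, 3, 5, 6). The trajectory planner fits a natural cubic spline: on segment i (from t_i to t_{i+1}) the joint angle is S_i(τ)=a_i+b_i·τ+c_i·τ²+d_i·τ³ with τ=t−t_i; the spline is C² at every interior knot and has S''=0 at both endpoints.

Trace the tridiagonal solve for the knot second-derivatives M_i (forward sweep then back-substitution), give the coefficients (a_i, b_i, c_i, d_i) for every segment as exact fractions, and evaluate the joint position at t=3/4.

Δ: Δ0=-1/3, Δ1=3/2, Δ2=-1
row 1: diag=10, rhs=11; c'=1/5, d'=11/10
row 2: denom=6−2·1/5=28/5; d'=(-15−2·11/10)/(28/5)=-43/14
back: M2=-43/14
back: M1=11/10−1/5·-43/14=12/7
M: M0=0, M1=12/7, M2=-43/14, M3=0
seg 0: a=-4, c=M0/2=0, d=(M1−M0)/(6·3)=2/21, b=Δ0−h0·(2M0+M1)/6=-25/21
seg 1: a=-5, c=M1/2=6/7, d=(M2−M1)/(6·2)=-67/168, b=Δ1−h1·(2M1+M2)/6=29/21
seg 2: a=-2, c=M2/2=-43/28, d=(M3−M2)/(6·1)=43/84, b=Δ2−h2·(2M2+M3)/6=1/42
t_q=3/4 → seg 0, τ=3/4; S=-4+-25/21·τ+0·τ²+2/21·τ³=-1087/224

  seg 0: a=-4 b=-25/21 c=0 d=2/21
  seg 1: a=-5 b=29/21 c=6/7 d=-67/168
  seg 2: a=-2 b=1/42 c=-43/28 d=43/84
S(3/4) = -1087/224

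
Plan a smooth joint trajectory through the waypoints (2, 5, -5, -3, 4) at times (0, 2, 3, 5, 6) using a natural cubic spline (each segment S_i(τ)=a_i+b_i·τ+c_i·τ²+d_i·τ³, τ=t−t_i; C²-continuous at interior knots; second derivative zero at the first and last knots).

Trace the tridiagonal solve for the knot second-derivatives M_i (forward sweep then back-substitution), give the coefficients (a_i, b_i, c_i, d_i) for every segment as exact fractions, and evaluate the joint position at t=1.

Δ: Δ0=3/2, Δ1=-10, Δ2=1, Δ3=7
row 1: diag=6, rhs=-69; c'=1/6, d'=-23/2
row 2: denom=6−1·1/6=35/6; d'=(66−1·-23/2)/(35/6)=93/7
row 3: denom=6−2·12/35=186/35; d'=(36−2·93/7)/(186/35)=55/31
back: M3=55/31
back: M2=93/7−12/35·55/31=393/31
back: M1=-23/2−1/6·393/31=-422/31
M: M0=0, M1=-422/31, M2=393/31, M3=55/31, M4=0
seg 0: a=2, c=M0/2=0, d=(M1−M0)/(6·2)=-211/186, b=Δ0−h0·(2M0+M1)/6=1123/186
seg 1: a=5, c=M1/2=-211/31, d=(M2−M1)/(6·1)=815/186, b=Δ1−h1·(2M1+M2)/6=-1409/186
seg 2: a=-5, c=M2/2=393/62, d=(M3−M2)/(6·2)=-169/186, b=Δ2−h2·(2M2+M3)/6=-748/93
seg 3: a=-3, c=M3/2=55/62, d=(M4−M3)/(6·1)=-55/186, b=Δ3−h3·(2M3+M4)/6=596/93
t_q=1 → seg 0, τ=1; S=2+1123/186·τ+0·τ²+-211/186·τ³=214/31

  seg 0: a=2 b=1123/186 c=0 d=-211/186
  seg 1: a=5 b=-1409/186 c=-211/31 d=815/186
  seg 2: a=-5 b=-748/93 c=393/62 d=-169/186
  seg 3: a=-3 b=596/93 c=55/62 d=-55/186
S(1) = 214/31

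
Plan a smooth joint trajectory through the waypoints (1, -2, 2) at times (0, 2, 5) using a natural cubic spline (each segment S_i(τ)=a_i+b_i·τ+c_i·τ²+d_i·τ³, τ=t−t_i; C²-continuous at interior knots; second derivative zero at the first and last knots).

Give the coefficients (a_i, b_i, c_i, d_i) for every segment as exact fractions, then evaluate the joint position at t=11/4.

Δ: Δ0=-3/2, Δ1=4/3
row 1: diag=10, rhs=17; c'=3/10, d'=17/10
back: M1=17/10
M: M0=0, M1=17/10, M2=0
seg 0: a=1, c=M0/2=0, d=(M1−M0)/(6·2)=17/120, b=Δ0−h0·(2M0+M1)/6=-31/15
seg 1: a=-2, c=M1/2=17/20, d=(M2−M1)/(6·3)=-17/180, b=Δ1−h1·(2M1+M2)/6=-11/30
t_q=11/4 → seg 1, τ=3/4; S=-2+-11/30·τ+17/20·τ²+-17/180·τ³=-2351/1280

  seg 0: a=1 b=-31/15 c=0 d=17/120
  seg 1: a=-2 b=-11/30 c=17/20 d=-17/180
S(11/4) = -2351/1280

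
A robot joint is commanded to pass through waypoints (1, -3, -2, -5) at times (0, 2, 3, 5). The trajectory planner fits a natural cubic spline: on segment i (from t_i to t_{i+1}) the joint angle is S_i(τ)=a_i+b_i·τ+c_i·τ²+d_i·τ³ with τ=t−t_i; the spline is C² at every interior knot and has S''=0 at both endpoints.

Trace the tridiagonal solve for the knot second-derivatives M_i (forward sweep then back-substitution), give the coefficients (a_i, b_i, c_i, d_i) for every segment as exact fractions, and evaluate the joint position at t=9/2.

  seg 0: a=1 b=-111/35 c=0 d=41/140
  seg 1: a=-3 b=12/35 c=123/70 d=-11/10
  seg 2: a=-2 b=39/70 c=-54/35 d=9/35
S(9/2) = -211/56

Δ: Δ0=-2, Δ1=1, Δ2=-3/2
row 1: diag=6, rhs=18; c'=1/6, d'=3
row 2: denom=6−1·1/6=35/6; d'=(-15−1·3)/(35/6)=-108/35
back: M2=-108/35
back: M1=3−1/6·-108/35=123/35
M: M0=0, M1=123/35, M2=-108/35, M3=0
seg 0: a=1, c=M0/2=0, d=(M1−M0)/(6·2)=41/140, b=Δ0−h0·(2M0+M1)/6=-111/35
seg 1: a=-3, c=M1/2=123/70, d=(M2−M1)/(6·1)=-11/10, b=Δ1−h1·(2M1+M2)/6=12/35
seg 2: a=-2, c=M2/2=-54/35, d=(M3−M2)/(6·2)=9/35, b=Δ2−h2·(2M2+M3)/6=39/70
t_q=9/2 → seg 2, τ=3/2; S=-2+39/70·τ+-54/35·τ²+9/35·τ³=-211/56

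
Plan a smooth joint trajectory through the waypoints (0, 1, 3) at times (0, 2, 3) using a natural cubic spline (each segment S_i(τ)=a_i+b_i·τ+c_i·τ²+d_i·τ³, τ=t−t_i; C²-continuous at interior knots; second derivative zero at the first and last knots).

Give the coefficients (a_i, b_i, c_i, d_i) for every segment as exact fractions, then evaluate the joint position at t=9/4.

  seg 0: a=0 b=0 c=0 d=1/8
  seg 1: a=1 b=3/2 c=3/4 d=-1/4
S(9/4) = 363/256

Δ: Δ0=1/2, Δ1=2
row 1: diag=6, rhs=9; c'=1/6, d'=3/2
back: M1=3/2
M: M0=0, M1=3/2, M2=0
seg 0: a=0, c=M0/2=0, d=(M1−M0)/(6·2)=1/8, b=Δ0−h0·(2M0+M1)/6=0
seg 1: a=1, c=M1/2=3/4, d=(M2−M1)/(6·1)=-1/4, b=Δ1−h1·(2M1+M2)/6=3/2
t_q=9/4 → seg 1, τ=1/4; S=1+3/2·τ+3/4·τ²+-1/4·τ³=363/256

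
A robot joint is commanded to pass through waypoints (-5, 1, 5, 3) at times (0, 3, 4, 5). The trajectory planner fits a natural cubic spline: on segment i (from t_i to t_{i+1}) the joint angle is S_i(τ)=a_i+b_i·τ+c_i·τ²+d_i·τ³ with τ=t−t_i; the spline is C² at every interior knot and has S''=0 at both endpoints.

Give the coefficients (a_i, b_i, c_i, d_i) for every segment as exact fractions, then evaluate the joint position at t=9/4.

Δ: Δ0=2, Δ1=4, Δ2=-2
row 1: diag=8, rhs=12; c'=1/8, d'=3/2
row 2: denom=4−1·1/8=31/8; d'=(-36−1·3/2)/(31/8)=-300/31
back: M2=-300/31
back: M1=3/2−1/8·-300/31=84/31
M: M0=0, M1=84/31, M2=-300/31, M3=0
seg 0: a=-5, c=M0/2=0, d=(M1−M0)/(6·3)=14/93, b=Δ0−h0·(2M0+M1)/6=20/31
seg 1: a=1, c=M1/2=42/31, d=(M2−M1)/(6·1)=-64/31, b=Δ1−h1·(2M1+M2)/6=146/31
seg 2: a=5, c=M2/2=-150/31, d=(M3−M2)/(6·1)=50/31, b=Δ2−h2·(2M2+M3)/6=38/31
t_q=9/4 → seg 0, τ=9/4; S=-5+20/31·τ+0·τ²+14/93·τ³=-1819/992

  seg 0: a=-5 b=20/31 c=0 d=14/93
  seg 1: a=1 b=146/31 c=42/31 d=-64/31
  seg 2: a=5 b=38/31 c=-150/31 d=50/31
S(9/4) = -1819/992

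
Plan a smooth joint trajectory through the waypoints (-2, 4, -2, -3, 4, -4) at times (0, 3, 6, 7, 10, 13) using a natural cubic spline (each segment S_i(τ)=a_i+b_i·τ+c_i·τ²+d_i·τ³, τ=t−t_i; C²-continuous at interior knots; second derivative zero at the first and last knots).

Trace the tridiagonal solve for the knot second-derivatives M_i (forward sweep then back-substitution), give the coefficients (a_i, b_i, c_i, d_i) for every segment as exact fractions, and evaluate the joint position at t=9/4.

  seg 0: a=-2 b=2594/825 c=0 d=-944/7425
  seg 1: a=4 b=-238/825 c=-944/825 d=284/1485
  seg 2: a=-2 b=-1642/825 c=476/825 d=31/75
  seg 3: a=-3 b=111/275 c=1499/825 d=-581/1485
  seg 4: a=4 b=204/275 c=-1406/825 d=1406/7425
S(9/4) = 3989/1100

Δ: Δ0=2, Δ1=-2, Δ2=-1, Δ3=7/3, Δ4=-8/3
row 1: diag=12, rhs=-24; c'=1/4, d'=-2
row 2: denom=8−3·1/4=29/4; d'=(6−3·-2)/(29/4)=48/29
row 3: denom=8−1·4/29=228/29; d'=(20−1·48/29)/(228/29)=7/3
row 4: denom=12−3·29/76=825/76; d'=(-30−3·7/3)/(825/76)=-2812/825
back: M4=-2812/825
back: M3=7/3−29/76·-2812/825=2998/825
back: M2=48/29−4/29·2998/825=952/825
back: M1=-2−1/4·952/825=-1888/825
M: M0=0, M1=-1888/825, M2=952/825, M3=2998/825, M4=-2812/825, M5=0
seg 0: a=-2, c=M0/2=0, d=(M1−M0)/(6·3)=-944/7425, b=Δ0−h0·(2M0+M1)/6=2594/825
seg 1: a=4, c=M1/2=-944/825, d=(M2−M1)/(6·3)=284/1485, b=Δ1−h1·(2M1+M2)/6=-238/825
seg 2: a=-2, c=M2/2=476/825, d=(M3−M2)/(6·1)=31/75, b=Δ2−h2·(2M2+M3)/6=-1642/825
seg 3: a=-3, c=M3/2=1499/825, d=(M4−M3)/(6·3)=-581/1485, b=Δ3−h3·(2M3+M4)/6=111/275
seg 4: a=4, c=M4/2=-1406/825, d=(M5−M4)/(6·3)=1406/7425, b=Δ4−h4·(2M4+M5)/6=204/275
t_q=9/4 → seg 0, τ=9/4; S=-2+2594/825·τ+0·τ²+-944/7425·τ³=3989/1100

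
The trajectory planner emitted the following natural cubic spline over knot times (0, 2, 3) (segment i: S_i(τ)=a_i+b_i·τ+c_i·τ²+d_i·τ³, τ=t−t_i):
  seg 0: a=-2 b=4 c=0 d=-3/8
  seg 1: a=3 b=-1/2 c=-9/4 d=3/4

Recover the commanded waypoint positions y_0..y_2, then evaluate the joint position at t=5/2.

y_0 = S_0(0) = a_0 = -2
y_1 = S_1(0) = a_1 = 3
y_2 = S_1(1) = 1
t_q=5/2 is in segment 1 (τ=1/2); S_1(τ)=73/32

y_0=-2 y_1=3 y_2=1
S(5/2) = 73/32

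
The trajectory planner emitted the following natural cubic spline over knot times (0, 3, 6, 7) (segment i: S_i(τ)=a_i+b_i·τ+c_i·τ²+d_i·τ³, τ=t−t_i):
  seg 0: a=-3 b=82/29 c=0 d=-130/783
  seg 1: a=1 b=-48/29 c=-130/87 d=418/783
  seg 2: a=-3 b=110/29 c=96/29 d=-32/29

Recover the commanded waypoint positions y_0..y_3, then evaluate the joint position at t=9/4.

y_0=-3 y_1=1 y_2=-3 y_3=3
S(9/4) = 1365/928

y_0 = S_0(0) = a_0 = -3
y_1 = S_1(0) = a_1 = 1
y_2 = S_2(0) = a_2 = -3
y_3 = S_2(1) = 3
t_q=9/4 is in segment 0 (τ=9/4); S_0(τ)=1365/928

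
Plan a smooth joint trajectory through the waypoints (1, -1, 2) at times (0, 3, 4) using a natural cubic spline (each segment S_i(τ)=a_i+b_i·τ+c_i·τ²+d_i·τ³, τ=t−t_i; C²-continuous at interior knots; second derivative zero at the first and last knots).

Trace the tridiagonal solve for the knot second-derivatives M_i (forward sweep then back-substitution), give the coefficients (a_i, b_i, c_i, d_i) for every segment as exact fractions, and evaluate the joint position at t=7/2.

  seg 0: a=1 b=-49/24 c=0 d=11/72
  seg 1: a=-1 b=25/12 c=11/8 d=-11/24
S(7/2) = 21/64

Δ: Δ0=-2/3, Δ1=3
row 1: diag=8, rhs=22; c'=1/8, d'=11/4
back: M1=11/4
M: M0=0, M1=11/4, M2=0
seg 0: a=1, c=M0/2=0, d=(M1−M0)/(6·3)=11/72, b=Δ0−h0·(2M0+M1)/6=-49/24
seg 1: a=-1, c=M1/2=11/8, d=(M2−M1)/(6·1)=-11/24, b=Δ1−h1·(2M1+M2)/6=25/12
t_q=7/2 → seg 1, τ=1/2; S=-1+25/12·τ+11/8·τ²+-11/24·τ³=21/64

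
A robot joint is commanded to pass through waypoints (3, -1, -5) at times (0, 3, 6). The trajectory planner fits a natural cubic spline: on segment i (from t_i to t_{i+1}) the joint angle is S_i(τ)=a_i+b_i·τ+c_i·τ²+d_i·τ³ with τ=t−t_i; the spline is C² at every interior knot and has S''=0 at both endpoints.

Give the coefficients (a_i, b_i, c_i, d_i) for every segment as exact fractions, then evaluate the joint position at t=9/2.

Δ: Δ0=-4/3, Δ1=-4/3
row 1: diag=12, rhs=0; c'=1/4, d'=0
back: M1=0
M: M0=0, M1=0, M2=0
seg 0: a=3, c=M0/2=0, d=(M1−M0)/(6·3)=0, b=Δ0−h0·(2M0+M1)/6=-4/3
seg 1: a=-1, c=M1/2=0, d=(M2−M1)/(6·3)=0, b=Δ1−h1·(2M1+M2)/6=-4/3
t_q=9/2 → seg 1, τ=3/2; S=-1+-4/3·τ+0·τ²+0·τ³=-3

  seg 0: a=3 b=-4/3 c=0 d=0
  seg 1: a=-1 b=-4/3 c=0 d=0
S(9/2) = -3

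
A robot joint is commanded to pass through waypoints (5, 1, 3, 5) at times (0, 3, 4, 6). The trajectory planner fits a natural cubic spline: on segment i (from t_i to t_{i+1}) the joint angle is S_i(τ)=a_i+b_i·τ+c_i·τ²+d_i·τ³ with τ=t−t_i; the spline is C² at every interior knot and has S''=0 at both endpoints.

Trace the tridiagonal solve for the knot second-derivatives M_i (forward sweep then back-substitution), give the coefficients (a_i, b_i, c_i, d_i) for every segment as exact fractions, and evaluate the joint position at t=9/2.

Δ: Δ0=-4/3, Δ1=2, Δ2=1
row 1: diag=8, rhs=20; c'=1/8, d'=5/2
row 2: denom=6−1·1/8=47/8; d'=(-6−1·5/2)/(47/8)=-68/47
back: M2=-68/47
back: M1=5/2−1/8·-68/47=126/47
M: M0=0, M1=126/47, M2=-68/47, M3=0
seg 0: a=5, c=M0/2=0, d=(M1−M0)/(6·3)=7/47, b=Δ0−h0·(2M0+M1)/6=-377/141
seg 1: a=1, c=M1/2=63/47, d=(M2−M1)/(6·1)=-97/141, b=Δ1−h1·(2M1+M2)/6=190/141
seg 2: a=3, c=M2/2=-34/47, d=(M3−M2)/(6·2)=17/141, b=Δ2−h2·(2M2+M3)/6=277/141
t_q=9/2 → seg 2, τ=1/2; S=3+277/141·τ+-34/47·τ²+17/141·τ³=1435/376

  seg 0: a=5 b=-377/141 c=0 d=7/47
  seg 1: a=1 b=190/141 c=63/47 d=-97/141
  seg 2: a=3 b=277/141 c=-34/47 d=17/141
S(9/2) = 1435/376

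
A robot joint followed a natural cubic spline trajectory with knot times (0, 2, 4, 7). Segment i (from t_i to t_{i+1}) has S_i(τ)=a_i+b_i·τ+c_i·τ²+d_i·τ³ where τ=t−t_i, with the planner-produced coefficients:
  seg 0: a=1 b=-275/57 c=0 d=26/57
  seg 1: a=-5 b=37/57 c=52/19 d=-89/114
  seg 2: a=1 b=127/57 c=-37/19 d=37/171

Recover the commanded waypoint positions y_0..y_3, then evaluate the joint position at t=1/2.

y_0 = S_0(0) = a_0 = 1
y_1 = S_1(0) = a_1 = -5
y_2 = S_2(0) = a_2 = 1
y_3 = S_2(3) = -4
t_q=1/2 is in segment 0 (τ=1/2); S_0(τ)=-103/76

y_0=1 y_1=-5 y_2=1 y_3=-4
S(1/2) = -103/76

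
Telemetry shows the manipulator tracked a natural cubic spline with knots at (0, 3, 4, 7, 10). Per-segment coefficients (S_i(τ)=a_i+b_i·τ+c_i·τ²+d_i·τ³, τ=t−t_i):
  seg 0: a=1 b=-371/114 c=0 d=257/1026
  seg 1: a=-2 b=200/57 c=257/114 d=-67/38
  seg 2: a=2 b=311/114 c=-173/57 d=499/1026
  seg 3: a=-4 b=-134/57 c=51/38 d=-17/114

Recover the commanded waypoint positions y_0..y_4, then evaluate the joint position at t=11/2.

y_0=1 y_1=-2 y_2=2 y_3=-4 y_4=-3
S(11/2) = 275/304

y_0 = S_0(0) = a_0 = 1
y_1 = S_1(0) = a_1 = -2
y_2 = S_2(0) = a_2 = 2
y_3 = S_3(0) = a_3 = -4
y_4 = S_3(3) = -3
t_q=11/2 is in segment 2 (τ=3/2); S_2(τ)=275/304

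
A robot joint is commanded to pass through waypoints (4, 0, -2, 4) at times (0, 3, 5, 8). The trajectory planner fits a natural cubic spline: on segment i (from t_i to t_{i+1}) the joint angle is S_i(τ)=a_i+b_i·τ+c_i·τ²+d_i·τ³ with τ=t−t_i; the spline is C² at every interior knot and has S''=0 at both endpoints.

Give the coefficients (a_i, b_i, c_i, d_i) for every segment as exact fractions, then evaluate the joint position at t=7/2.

Δ: Δ0=-4/3, Δ1=-1, Δ2=2
row 1: diag=10, rhs=2; c'=1/5, d'=1/5
row 2: denom=10−2·1/5=48/5; d'=(18−2·1/5)/(48/5)=11/6
back: M2=11/6
back: M1=1/5−1/5·11/6=-1/6
M: M0=0, M1=-1/6, M2=11/6, M3=0
seg 0: a=4, c=M0/2=0, d=(M1−M0)/(6·3)=-1/108, b=Δ0−h0·(2M0+M1)/6=-5/4
seg 1: a=0, c=M1/2=-1/12, d=(M2−M1)/(6·2)=1/6, b=Δ1−h1·(2M1+M2)/6=-3/2
seg 2: a=-2, c=M2/2=11/12, d=(M3−M2)/(6·3)=-11/108, b=Δ2−h2·(2M2+M3)/6=1/6
t_q=7/2 → seg 1, τ=1/2; S=0+-3/2·τ+-1/12·τ²+1/6·τ³=-3/4

  seg 0: a=4 b=-5/4 c=0 d=-1/108
  seg 1: a=0 b=-3/2 c=-1/12 d=1/6
  seg 2: a=-2 b=1/6 c=11/12 d=-11/108
S(7/2) = -3/4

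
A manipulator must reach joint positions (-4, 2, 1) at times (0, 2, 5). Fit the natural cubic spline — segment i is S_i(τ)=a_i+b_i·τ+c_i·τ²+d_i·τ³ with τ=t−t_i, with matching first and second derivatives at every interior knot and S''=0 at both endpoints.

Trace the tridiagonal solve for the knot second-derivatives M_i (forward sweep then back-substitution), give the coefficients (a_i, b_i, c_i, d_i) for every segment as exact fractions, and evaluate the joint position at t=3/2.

  seg 0: a=-4 b=11/3 c=0 d=-1/6
  seg 1: a=2 b=5/3 c=-1 d=1/9
S(3/2) = 15/16

Δ: Δ0=3, Δ1=-1/3
row 1: diag=10, rhs=-20; c'=3/10, d'=-2
back: M1=-2
M: M0=0, M1=-2, M2=0
seg 0: a=-4, c=M0/2=0, d=(M1−M0)/(6·2)=-1/6, b=Δ0−h0·(2M0+M1)/6=11/3
seg 1: a=2, c=M1/2=-1, d=(M2−M1)/(6·3)=1/9, b=Δ1−h1·(2M1+M2)/6=5/3
t_q=3/2 → seg 0, τ=3/2; S=-4+11/3·τ+0·τ²+-1/6·τ³=15/16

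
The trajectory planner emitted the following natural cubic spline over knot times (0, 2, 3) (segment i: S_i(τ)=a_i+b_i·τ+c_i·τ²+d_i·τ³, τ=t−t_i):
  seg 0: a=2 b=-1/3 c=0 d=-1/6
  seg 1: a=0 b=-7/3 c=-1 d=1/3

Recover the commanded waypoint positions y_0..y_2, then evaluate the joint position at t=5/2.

y_0=2 y_1=0 y_2=-3
S(5/2) = -11/8

y_0 = S_0(0) = a_0 = 2
y_1 = S_1(0) = a_1 = 0
y_2 = S_1(1) = -3
t_q=5/2 is in segment 1 (τ=1/2); S_1(τ)=-11/8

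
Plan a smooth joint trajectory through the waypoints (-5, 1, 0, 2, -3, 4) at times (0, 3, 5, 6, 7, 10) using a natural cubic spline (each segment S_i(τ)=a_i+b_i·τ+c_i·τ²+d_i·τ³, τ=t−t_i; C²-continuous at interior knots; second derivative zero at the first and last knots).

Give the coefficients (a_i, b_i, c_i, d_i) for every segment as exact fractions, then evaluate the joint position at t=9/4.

Δ: Δ0=2, Δ1=-1/2, Δ2=2, Δ3=-5, Δ4=7/3
row 1: diag=10, rhs=-15; c'=1/5, d'=-3/2
row 2: denom=6−2·1/5=28/5; d'=(15−2·-3/2)/(28/5)=45/14
row 3: denom=4−1·5/28=107/28; d'=(-42−1·45/14)/(107/28)=-1266/107
row 4: denom=8−1·28/107=828/107; d'=(44−1·-1266/107)/(828/107)=2987/414
back: M4=2987/414
back: M3=-1266/107−28/107·2987/414=-2840/207
back: M2=45/14−5/28·-2840/207=2345/414
back: M1=-3/2−1/5·2345/414=-545/207
M: M0=0, M1=-545/207, M2=2345/414, M3=-2840/207, M4=2987/414, M5=0
seg 0: a=-5, c=M0/2=0, d=(M1−M0)/(6·3)=-545/3726, b=Δ0−h0·(2M0+M1)/6=1373/414
seg 1: a=1, c=M1/2=-545/414, d=(M2−M1)/(6·2)=1145/1656, b=Δ1−h1·(2M1+M2)/6=-131/207
seg 2: a=0, c=M2/2=2345/828, d=(M3−M2)/(6·1)=-2675/828, b=Δ2−h2·(2M2+M3)/6=331/138
seg 3: a=2, c=M3/2=-1420/207, d=(M4−M3)/(6·1)=321/92, b=Δ3−h3·(2M3+M4)/6=-1349/828
seg 4: a=-3, c=M4/2=2987/828, d=(M5−M4)/(6·3)=-2987/7452, b=Δ4−h4·(2M4+M5)/6=-2021/414
t_q=9/4 → seg 0, τ=9/4; S=-5+1373/414·τ+0·τ²+-545/3726·τ³=2343/2944

  seg 0: a=-5 b=1373/414 c=0 d=-545/3726
  seg 1: a=1 b=-131/207 c=-545/414 d=1145/1656
  seg 2: a=0 b=331/138 c=2345/828 d=-2675/828
  seg 3: a=2 b=-1349/828 c=-1420/207 d=321/92
  seg 4: a=-3 b=-2021/414 c=2987/828 d=-2987/7452
S(9/4) = 2343/2944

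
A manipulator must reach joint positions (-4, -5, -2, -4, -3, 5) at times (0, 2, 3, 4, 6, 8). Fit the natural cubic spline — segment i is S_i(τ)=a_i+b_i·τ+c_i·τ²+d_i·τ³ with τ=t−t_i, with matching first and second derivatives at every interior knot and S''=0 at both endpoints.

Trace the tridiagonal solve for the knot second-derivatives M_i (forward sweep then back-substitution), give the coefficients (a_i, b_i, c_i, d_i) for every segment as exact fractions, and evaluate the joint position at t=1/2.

Δ: Δ0=-1/2, Δ1=3, Δ2=-2, Δ3=1/2, Δ4=4
row 1: diag=6, rhs=21; c'=1/6, d'=7/2
row 2: denom=4−1·1/6=23/6; d'=(-30−1·7/2)/(23/6)=-201/23
row 3: denom=6−1·6/23=132/23; d'=(15−1·-201/23)/(132/23)=91/22
row 4: denom=8−2·23/66=241/33; d'=(21−2·91/22)/(241/33)=420/241
back: M4=420/241
back: M3=91/22−23/66·420/241=1701/482
back: M2=-201/23−6/23·1701/482=-2328/241
back: M1=7/2−1/6·-2328/241=2463/482
M: M0=0, M1=2463/482, M2=-2328/241, M3=1701/482, M4=420/241, M5=0
seg 0: a=-4, c=M0/2=0, d=(M1−M0)/(6·2)=821/1928, b=Δ0−h0·(2M0+M1)/6=-531/241
seg 1: a=-5, c=M1/2=2463/964, d=(M2−M1)/(6·1)=-2373/964, b=Δ1−h1·(2M1+M2)/6=1401/482
seg 2: a=-2, c=M2/2=-1164/241, d=(M3−M2)/(6·1)=2119/964, b=Δ2−h2·(2M2+M3)/6=609/964
seg 3: a=-4, c=M3/2=1701/964, d=(M4−M3)/(6·2)=-287/1928, b=Δ3−h3·(2M3+M4)/6=-1173/482
seg 4: a=-3, c=M4/2=210/241, d=(M5−M4)/(6·2)=-35/241, b=Δ4−h4·(2M4+M5)/6=684/241
t_q=1/2 → seg 0, τ=1/2; S=-4+-531/241·τ+0·τ²+821/1928·τ³=-77867/15424

  seg 0: a=-4 b=-531/241 c=0 d=821/1928
  seg 1: a=-5 b=1401/482 c=2463/964 d=-2373/964
  seg 2: a=-2 b=609/964 c=-1164/241 d=2119/964
  seg 3: a=-4 b=-1173/482 c=1701/964 d=-287/1928
  seg 4: a=-3 b=684/241 c=210/241 d=-35/241
S(1/2) = -77867/15424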